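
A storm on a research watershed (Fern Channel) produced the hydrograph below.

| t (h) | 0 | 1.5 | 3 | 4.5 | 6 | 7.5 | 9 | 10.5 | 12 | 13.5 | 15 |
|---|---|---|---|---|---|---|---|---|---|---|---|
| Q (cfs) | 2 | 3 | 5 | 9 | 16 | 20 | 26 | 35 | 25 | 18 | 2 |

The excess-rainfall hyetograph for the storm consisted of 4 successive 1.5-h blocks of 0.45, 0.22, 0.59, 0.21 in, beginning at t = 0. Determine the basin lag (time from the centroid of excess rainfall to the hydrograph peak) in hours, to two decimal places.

t_L ≈ 7.68 h

Centroid of excess rainfall: t_c = Σ P_i·t̄_i / ΣP_i = 2.8214 h (block centres at 0.75, 2.25, 3.75, 5.25 h).
Hydrograph peak occurs at t = 10.5 h, so basin lag t_L = 10.5 − 2.8214 = 7.68 h.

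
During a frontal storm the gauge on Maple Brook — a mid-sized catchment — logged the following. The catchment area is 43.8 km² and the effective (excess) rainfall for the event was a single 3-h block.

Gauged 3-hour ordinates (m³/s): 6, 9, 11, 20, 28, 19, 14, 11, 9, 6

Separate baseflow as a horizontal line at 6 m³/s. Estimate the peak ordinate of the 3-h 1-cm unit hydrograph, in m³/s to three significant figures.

U_p ≈ 12.2 m³/s

Direct runoff: 0.0, 3.0, 5.0, 14.0, 22.0, 13.0, 8.0, 5.0, 3.0, 0.0 m³/s; ΣQ_DR = 73.00 m³/s, peak = 22.0 m³/s.
Runoff depth d = ΣQ_DR·Δt / A = 73.00 × 10800 / (43.8 km²) = 18.00 mm.
The 1-cm UH is the DRH scaled by (10 mm)/d, so U_p = 22.0 × 10/18.00 = 12.2 m³/s.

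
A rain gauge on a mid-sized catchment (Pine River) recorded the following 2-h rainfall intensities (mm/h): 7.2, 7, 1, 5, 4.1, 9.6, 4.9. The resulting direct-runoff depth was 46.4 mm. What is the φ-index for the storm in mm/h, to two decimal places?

Only the 6 blocks with intensity above φ contribute runoff: 7.2, 7, 5, 4.1, 9.6, 4.9 mm/h.
Σ(I−φ)·Δt = d  ⇒  (7.2+7+5+4.1+9.6+4.9 − 6φ)·2 = 46.4
φ = (37.80 − 46.4/2) / 6 = 2.43 mm/h.

φ ≈ 2.43 mm/h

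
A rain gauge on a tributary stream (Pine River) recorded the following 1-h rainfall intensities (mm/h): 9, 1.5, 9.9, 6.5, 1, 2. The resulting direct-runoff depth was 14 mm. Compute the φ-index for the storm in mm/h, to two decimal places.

φ ≈ 3.80 mm/h

Only the 3 blocks with intensity above φ contribute runoff: 9, 9.9, 6.5 mm/h.
Σ(I−φ)·Δt = d  ⇒  (9+9.9+6.5 − 3φ)·1 = 14
φ = (25.40 − 14/1) / 3 = 3.80 mm/h.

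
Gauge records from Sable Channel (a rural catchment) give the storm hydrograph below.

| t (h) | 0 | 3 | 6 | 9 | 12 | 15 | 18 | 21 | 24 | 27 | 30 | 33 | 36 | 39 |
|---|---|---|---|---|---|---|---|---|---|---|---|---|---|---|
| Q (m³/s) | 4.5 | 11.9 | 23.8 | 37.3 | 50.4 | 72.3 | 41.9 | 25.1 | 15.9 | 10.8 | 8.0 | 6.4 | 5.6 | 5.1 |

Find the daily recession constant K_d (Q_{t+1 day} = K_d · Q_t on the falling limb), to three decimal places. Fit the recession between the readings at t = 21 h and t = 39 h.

Between t = 21 h and t = 39 h the flow falls from 25.1 to 5.1 m³/s over 6×3 h = 18 h.
Per-interval ratio K = (5.1/25.1)^(1/6) = 0.7667; K_d = K^(24/3) = 0.119.

K_d ≈ 0.119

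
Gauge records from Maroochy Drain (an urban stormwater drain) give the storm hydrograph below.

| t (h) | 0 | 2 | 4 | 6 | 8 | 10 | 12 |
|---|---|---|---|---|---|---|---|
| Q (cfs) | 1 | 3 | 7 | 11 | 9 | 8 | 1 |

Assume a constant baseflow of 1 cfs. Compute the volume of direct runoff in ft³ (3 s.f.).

V ≈ 2.38 × 10^5 ft³

Direct-runoff ordinates (Q − Q_b): 0.0, 2.0, 6.0, 10.0, 8.0, 7.0, 0.0 cfs.
ΣQ_DR = 33.00 cfs.
With Δt = 2 h = 7200 s, V = ΣQ_DR · Δt = 33.00 × 7200 = 2.38 × 10^5 ft³.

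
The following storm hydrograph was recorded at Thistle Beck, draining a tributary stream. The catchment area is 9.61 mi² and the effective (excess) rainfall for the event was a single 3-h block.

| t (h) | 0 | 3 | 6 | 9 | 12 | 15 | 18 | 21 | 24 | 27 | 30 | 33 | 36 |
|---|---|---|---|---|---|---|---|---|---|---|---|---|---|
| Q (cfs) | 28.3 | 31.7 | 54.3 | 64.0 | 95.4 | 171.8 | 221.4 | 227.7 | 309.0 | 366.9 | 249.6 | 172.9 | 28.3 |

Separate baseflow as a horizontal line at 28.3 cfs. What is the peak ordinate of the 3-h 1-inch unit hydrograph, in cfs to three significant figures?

U_p ≈ 423 cfs

Direct runoff: 0.0, 3.4, 26.0, 35.7, 67.1, 143.5, 193.1, 199.4, 280.7, 338.6, 221.3, 144.6, 0.0 cfs; ΣQ_DR = 1653 cfs, peak = 338.6 cfs.
Runoff depth d = ΣQ_DR·Δt / A = 1653 × 10800 / (9.61 mi²) = 0.7998 in.
The 1-inch UH is the DRH scaled by (1 in)/d, so U_p = 338.6 × 1/0.7998 = 423 cfs.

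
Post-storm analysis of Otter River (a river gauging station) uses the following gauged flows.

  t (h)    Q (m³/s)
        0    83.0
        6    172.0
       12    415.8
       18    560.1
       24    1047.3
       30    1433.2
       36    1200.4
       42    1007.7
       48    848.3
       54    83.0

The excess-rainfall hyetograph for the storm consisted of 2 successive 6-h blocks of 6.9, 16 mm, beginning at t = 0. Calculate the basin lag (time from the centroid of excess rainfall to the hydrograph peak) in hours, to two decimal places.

t_L ≈ 22.81 h

Centroid of excess rainfall: t_c = Σ P_i·t̄_i / ΣP_i = 7.1921 h (block centres at 3, 9 h).
Hydrograph peak occurs at t = 30 h, so basin lag t_L = 30 − 7.1921 = 22.81 h.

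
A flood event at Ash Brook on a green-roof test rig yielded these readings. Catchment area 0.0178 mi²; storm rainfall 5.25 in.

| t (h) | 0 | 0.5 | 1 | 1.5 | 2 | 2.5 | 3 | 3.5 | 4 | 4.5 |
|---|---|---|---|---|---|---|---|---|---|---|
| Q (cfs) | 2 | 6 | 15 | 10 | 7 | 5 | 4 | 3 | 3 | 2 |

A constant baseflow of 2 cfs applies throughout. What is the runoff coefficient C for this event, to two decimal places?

ΣQ_DR = 37.00 cfs; V = ΣQ_DR·Δt = 66600 ft³.
Runoff depth d = V / A = 1.611 in.
C = d / P = 1.611 / 5.25 = 0.31.

C ≈ 0.31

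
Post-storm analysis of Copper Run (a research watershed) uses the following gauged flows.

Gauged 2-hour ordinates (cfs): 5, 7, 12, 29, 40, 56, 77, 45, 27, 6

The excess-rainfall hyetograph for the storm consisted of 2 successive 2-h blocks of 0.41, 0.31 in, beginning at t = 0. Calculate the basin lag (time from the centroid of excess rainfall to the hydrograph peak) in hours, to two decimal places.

Centroid of excess rainfall: t_c = Σ P_i·t̄_i / ΣP_i = 1.8611 h (block centres at 1, 3 h).
Hydrograph peak occurs at t = 12 h, so basin lag t_L = 12 − 1.8611 = 10.14 h.

t_L ≈ 10.14 h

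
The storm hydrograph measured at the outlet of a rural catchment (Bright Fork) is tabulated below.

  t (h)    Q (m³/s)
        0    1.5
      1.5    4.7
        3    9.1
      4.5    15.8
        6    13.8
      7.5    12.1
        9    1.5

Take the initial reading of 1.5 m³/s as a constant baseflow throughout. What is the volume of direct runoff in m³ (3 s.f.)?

Direct-runoff ordinates (Q − Q_b): 0.0, 3.2, 7.6, 14.3, 12.3, 10.6, 0.0 m³/s.
ΣQ_DR = 48.00 m³/s.
With Δt = 1.5 h = 5400 s, V = ΣQ_DR · Δt = 48.00 × 5400 = 2.59 × 10^5 m³.

V ≈ 2.59 × 10^5 m³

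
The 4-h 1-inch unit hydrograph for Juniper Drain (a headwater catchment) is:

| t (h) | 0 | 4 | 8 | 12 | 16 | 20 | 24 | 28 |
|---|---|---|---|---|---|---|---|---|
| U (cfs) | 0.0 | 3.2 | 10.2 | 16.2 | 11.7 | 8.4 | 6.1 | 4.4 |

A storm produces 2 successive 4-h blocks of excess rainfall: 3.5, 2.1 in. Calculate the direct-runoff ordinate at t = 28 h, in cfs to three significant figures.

By discrete convolution, Q_j = Σ (P_i / 1 in) · U_{j−i}.
At t = 28 h (j=7): Q = (3.5/1)·4.4 + (2.1/1)·6.1 = 28.2 cfs.

Q ≈ 28.2 cfs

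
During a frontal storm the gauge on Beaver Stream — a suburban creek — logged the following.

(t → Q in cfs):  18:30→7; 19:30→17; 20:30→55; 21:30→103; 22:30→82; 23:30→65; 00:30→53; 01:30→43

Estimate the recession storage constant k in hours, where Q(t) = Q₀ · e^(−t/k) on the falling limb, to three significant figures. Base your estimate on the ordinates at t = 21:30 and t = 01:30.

On the falling limb, Q drops from 103 to 43 cfs between t = 21:30 and t = 01:30 (Δt = 4 h).
k = −Δt / ln(Q₂/Q₁) = −4 / ln(43/103) = 4.58 h.

k ≈ 4.58 h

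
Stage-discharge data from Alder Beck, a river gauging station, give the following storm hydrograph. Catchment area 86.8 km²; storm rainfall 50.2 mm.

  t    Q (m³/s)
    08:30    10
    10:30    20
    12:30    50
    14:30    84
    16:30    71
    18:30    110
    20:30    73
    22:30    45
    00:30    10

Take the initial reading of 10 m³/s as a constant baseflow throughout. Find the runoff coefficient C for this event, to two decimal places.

ΣQ_DR = 383.0 m³/s; V = ΣQ_DR·Δt = 2.758 × 10^6 m³.
Runoff depth d = V / A = 31.77 mm.
C = d / P = 31.77 / 50.2 = 0.63.

C ≈ 0.63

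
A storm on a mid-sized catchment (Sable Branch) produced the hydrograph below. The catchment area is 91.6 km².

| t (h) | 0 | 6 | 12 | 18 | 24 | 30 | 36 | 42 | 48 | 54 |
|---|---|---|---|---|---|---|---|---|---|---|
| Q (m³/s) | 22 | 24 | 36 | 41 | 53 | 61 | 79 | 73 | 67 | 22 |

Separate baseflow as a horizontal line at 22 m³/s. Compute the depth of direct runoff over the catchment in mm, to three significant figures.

d ≈ 60.8 mm

Direct runoff: 0.0, 2.0, 14.0, 19.0, 31.0, 39.0, 57.0, 51.0, 45.0, 0.0 m³/s; ΣQ_DR = 258.0 m³/s.
V = ΣQ_DR · Δt = 258.0 × 21600 s = 5.573 × 10^6 m³.
Over A = 91.6 km², depth = V / A = 60.8 mm.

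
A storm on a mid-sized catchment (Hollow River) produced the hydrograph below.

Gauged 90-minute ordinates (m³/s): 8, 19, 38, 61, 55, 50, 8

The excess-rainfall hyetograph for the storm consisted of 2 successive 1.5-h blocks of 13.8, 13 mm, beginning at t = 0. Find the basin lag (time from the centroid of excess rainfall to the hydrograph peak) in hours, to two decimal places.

t_L ≈ 3.02 h

Centroid of excess rainfall: t_c = Σ P_i·t̄_i / ΣP_i = 1.4776 h (block centres at 0.75, 2.25 h).
Hydrograph peak occurs at t = 4.5 h, so basin lag t_L = 4.5 − 1.4776 = 3.02 h.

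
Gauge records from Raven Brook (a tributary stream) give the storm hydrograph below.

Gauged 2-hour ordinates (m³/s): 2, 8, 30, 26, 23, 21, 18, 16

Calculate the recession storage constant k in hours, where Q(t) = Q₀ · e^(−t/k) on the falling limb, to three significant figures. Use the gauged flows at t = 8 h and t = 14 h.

k ≈ 16.5 h

On the falling limb, Q drops from 23 to 16 m³/s between t = 8 h and t = 14 h (Δt = 6 h).
k = −Δt / ln(Q₂/Q₁) = −6 / ln(16/23) = 16.5 h.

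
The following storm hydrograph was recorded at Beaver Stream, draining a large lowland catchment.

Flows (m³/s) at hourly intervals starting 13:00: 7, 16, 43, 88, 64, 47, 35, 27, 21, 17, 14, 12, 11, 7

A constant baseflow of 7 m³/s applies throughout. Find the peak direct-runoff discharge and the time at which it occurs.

Q_p = 81.0 m³/s at t = 16:00

Subtracting baseflow gives direct-runoff ordinates: 0.0, 9.0, 36.0, 81.0, 57.0, 40.0, 28.0, 20.0, 14.0, 10.0, 7.0, 5.0, 4.0, 0.0 m³/s.
The maximum is 81.0 m³/s, occurring at the reading for t = 16:00.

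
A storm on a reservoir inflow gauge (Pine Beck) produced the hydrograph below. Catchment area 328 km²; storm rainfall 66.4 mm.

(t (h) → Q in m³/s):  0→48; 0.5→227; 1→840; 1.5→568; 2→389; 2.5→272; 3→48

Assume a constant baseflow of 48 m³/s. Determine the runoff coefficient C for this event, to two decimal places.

ΣQ_DR = 2056 m³/s; V = ΣQ_DR·Δt = 3.701 × 10^6 m³.
Runoff depth d = V / A = 11.28 mm.
C = d / P = 11.28 / 66.4 = 0.17.

C ≈ 0.17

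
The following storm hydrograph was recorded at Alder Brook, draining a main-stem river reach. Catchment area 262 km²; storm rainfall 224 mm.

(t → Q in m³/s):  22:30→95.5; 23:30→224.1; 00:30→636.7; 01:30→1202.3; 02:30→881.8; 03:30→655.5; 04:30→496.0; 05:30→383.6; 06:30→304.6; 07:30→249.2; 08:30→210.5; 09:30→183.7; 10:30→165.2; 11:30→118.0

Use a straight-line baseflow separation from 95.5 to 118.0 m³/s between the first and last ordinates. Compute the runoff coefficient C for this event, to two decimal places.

C ≈ 0.26

ΣQ_DR = 4312 m³/s; V = ΣQ_DR·Δt = 1.552 × 10^7 m³.
Runoff depth d = V / A = 59.25 mm.
C = d / P = 59.25 / 224 = 0.26.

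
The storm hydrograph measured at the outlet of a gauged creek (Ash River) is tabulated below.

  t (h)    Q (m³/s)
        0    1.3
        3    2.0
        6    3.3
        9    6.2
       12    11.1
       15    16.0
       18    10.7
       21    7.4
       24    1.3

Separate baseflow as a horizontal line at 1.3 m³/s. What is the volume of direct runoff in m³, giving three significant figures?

Direct-runoff ordinates (Q − Q_b): 0.0, 0.7, 2.0, 4.9, 9.8, 14.7, 9.4, 6.1, 0.0 m³/s.
ΣQ_DR = 47.60 m³/s.
With Δt = 3 h = 10800 s, V = ΣQ_DR · Δt = 47.60 × 10800 = 5.14 × 10^5 m³.

V ≈ 5.14 × 10^5 m³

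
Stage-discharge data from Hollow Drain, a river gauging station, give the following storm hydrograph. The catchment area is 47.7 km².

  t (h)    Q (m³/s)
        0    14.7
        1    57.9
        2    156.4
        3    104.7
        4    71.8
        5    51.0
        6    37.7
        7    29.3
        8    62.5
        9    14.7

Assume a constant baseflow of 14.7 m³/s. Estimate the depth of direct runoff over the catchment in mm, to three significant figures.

Direct runoff: 0.0, 43.2, 141.7, 90.0, 57.1, 36.3, 23.0, 14.6, 47.8, 0.0 m³/s; ΣQ_DR = 453.7 m³/s.
V = ΣQ_DR · Δt = 453.7 × 3600 s = 1.633 × 10^6 m³.
Over A = 47.7 km², depth = V / A = 34.2 mm.

d ≈ 34.2 mm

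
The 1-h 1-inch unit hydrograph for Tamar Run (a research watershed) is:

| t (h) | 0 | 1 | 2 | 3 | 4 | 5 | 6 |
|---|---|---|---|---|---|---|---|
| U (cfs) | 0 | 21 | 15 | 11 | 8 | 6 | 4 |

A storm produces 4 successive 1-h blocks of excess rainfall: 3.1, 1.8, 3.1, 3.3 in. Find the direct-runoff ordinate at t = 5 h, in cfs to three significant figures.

Q ≈ 117 cfs

By discrete convolution, Q_j = Σ (P_i / 1 in) · U_{j−i}.
At t = 5 h (j=5): Q = (3.1/1)·6 + (1.8/1)·8 + (3.1/1)·11 + (3.3/1)·15 = 117 cfs.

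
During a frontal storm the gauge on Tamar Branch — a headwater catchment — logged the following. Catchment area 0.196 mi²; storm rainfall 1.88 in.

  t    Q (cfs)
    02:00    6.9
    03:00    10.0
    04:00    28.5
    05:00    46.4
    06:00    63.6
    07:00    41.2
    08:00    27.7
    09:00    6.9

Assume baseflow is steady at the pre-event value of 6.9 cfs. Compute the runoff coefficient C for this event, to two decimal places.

C ≈ 0.74

ΣQ_DR = 176.0 cfs; V = ΣQ_DR·Δt = 6.336 × 10^5 ft³.
Runoff depth d = V / A = 1.391 in.
C = d / P = 1.391 / 1.88 = 0.74.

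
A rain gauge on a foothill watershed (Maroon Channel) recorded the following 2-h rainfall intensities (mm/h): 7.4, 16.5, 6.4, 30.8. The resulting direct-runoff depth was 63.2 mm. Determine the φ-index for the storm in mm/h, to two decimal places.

φ ≈ 7.85 mm/h

Only the 2 blocks with intensity above φ contribute runoff: 16.5, 30.8 mm/h.
Σ(I−φ)·Δt = d  ⇒  (16.5+30.8 − 2φ)·2 = 63.2
φ = (47.30 − 63.2/2) / 2 = 7.85 mm/h.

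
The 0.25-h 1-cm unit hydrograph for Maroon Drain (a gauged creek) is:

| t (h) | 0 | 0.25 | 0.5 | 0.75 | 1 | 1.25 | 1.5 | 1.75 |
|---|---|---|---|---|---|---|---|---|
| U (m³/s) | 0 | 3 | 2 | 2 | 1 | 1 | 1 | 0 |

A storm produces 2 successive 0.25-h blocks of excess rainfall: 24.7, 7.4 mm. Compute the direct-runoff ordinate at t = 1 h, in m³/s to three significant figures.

Q ≈ 3.95 m³/s

By discrete convolution, Q_j = Σ (P_i / 10 mm) · U_{j−i}.
At t = 1 h (j=4): Q = (24.7/10)·1 + (7.4/10)·2 = 3.95 m³/s.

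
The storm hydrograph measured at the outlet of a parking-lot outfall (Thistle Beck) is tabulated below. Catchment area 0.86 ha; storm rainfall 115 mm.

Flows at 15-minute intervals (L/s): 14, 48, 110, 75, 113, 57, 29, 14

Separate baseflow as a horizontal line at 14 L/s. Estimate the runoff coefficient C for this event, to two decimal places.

C ≈ 0.32

ΣQ_DR = 348.0 L/s; V = ΣQ_DR·Δt = 3.132 × 10^5 L.
Runoff depth d = V / A = 36.42 mm.
C = d / P = 36.42 / 115 = 0.32.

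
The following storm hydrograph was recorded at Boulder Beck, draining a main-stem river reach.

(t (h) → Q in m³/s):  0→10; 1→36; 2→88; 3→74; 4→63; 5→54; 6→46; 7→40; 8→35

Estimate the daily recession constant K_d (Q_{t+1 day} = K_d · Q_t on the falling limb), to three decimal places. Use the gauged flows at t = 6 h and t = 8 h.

Between t = 6 h and t = 8 h the flow falls from 46 to 35 m³/s over 2×1 h = 2 h.
Per-interval ratio K = (35/46)^(1/2) = 0.8723; K_d = K^(24/1) = 0.038.

K_d ≈ 0.038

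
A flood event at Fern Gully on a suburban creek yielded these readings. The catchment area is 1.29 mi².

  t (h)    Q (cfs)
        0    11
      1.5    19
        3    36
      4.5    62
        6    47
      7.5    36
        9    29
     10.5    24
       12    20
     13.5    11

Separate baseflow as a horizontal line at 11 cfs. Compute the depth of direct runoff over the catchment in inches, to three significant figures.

Direct runoff: 0.0, 8.0, 25.0, 51.0, 36.0, 25.0, 18.0, 13.0, 9.0, 0.0 cfs; ΣQ_DR = 185.0 cfs.
V = ΣQ_DR · Δt = 185.0 × 5400 s = 9.990 × 10^5 ft³.
Over A = 1.29 mi², depth = V / A = 0.333 in.

d ≈ 0.333 in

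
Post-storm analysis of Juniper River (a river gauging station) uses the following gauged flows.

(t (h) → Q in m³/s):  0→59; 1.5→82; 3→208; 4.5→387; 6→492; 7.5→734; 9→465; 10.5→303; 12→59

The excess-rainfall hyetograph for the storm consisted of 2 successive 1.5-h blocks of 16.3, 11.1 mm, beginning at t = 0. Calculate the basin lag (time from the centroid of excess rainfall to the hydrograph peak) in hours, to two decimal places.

t_L ≈ 6.14 h

Centroid of excess rainfall: t_c = Σ P_i·t̄_i / ΣP_i = 1.3577 h (block centres at 0.75, 2.25 h).
Hydrograph peak occurs at t = 7.5 h, so basin lag t_L = 7.5 − 1.3577 = 6.14 h.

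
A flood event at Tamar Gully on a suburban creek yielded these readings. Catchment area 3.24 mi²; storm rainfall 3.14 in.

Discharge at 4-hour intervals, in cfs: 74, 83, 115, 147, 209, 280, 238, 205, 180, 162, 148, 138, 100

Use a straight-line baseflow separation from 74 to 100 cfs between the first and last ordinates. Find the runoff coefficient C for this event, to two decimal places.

C ≈ 0.58

ΣQ_DR = 948.0 cfs; V = ΣQ_DR·Δt = 1.365 × 10^7 ft³.
Runoff depth d = V / A = 1.814 in.
C = d / P = 1.814 / 3.14 = 0.58.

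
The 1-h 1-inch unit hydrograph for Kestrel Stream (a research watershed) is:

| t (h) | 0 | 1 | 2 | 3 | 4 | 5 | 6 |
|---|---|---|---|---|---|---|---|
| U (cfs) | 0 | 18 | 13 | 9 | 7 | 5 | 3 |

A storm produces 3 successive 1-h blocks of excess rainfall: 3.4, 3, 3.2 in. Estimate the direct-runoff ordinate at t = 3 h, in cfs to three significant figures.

By discrete convolution, Q_j = Σ (P_i / 1 in) · U_{j−i}.
At t = 3 h (j=3): Q = (3.4/1)·9 + (3/1)·13 + (3.2/1)·18 = 127 cfs.

Q ≈ 127 cfs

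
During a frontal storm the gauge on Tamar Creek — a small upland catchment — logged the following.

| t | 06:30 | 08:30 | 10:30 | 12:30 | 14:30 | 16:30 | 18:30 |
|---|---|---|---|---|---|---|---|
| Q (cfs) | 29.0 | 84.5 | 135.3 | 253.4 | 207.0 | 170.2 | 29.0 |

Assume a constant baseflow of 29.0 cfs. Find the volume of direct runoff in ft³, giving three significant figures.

Direct-runoff ordinates (Q − Q_b): 0.0, 55.5, 106.3, 224.4, 178.0, 141.2, 0.0 cfs.
ΣQ_DR = 705.4 cfs.
With Δt = 2 h = 7200 s, V = ΣQ_DR · Δt = 705.4 × 7200 = 5.08 × 10^6 ft³.

V ≈ 5.08 × 10^6 ft³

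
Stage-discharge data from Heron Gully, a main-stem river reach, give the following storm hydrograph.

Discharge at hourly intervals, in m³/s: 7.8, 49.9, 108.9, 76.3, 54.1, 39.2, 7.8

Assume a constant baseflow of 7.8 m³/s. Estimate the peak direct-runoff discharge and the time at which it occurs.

Q_p = 101.1 m³/s at t = 2 h

Subtracting baseflow gives direct-runoff ordinates: 0.0, 42.1, 101.1, 68.5, 46.3, 31.4, 0.0 m³/s.
The maximum is 101.1 m³/s, occurring at the reading for t = 2 h.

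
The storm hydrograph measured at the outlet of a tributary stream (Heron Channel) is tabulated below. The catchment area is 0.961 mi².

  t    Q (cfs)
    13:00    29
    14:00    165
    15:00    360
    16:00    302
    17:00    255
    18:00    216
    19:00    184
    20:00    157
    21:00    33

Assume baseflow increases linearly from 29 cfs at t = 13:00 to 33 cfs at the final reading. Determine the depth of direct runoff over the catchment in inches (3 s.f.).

Direct runoff: 0.00, 135.50, 330.00, 271.50, 224.00, 184.50, 152.00, 124.50, 0.00 cfs; ΣQ_DR = 1422 cfs.
V = ΣQ_DR · Δt = 1422 × 3600 s = 5.119 × 10^6 ft³.
Over A = 0.961 mi², depth = V / A = 2.29 in.

d ≈ 2.29 in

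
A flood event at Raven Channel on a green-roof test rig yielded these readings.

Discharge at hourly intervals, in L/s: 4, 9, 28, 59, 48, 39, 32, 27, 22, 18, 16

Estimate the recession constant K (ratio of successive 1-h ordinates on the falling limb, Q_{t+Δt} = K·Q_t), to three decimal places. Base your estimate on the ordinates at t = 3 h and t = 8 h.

K ≈ 0.821

Using the recession-limb readings at t = 3 h and t = 8 h: Q falls from 59 to 22 L/s over 5 intervals.
K = (Q₂/Q₁)^(1/5) = (22/59)^(1/5) = 0.821.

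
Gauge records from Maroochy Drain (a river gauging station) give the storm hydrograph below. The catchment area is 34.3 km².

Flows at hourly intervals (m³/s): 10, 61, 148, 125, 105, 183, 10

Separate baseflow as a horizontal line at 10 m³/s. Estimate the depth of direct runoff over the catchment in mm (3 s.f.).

Direct runoff: 0.0, 51.0, 138.0, 115.0, 95.0, 173.0, 0.0 m³/s; ΣQ_DR = 572.0 m³/s.
V = ΣQ_DR · Δt = 572.0 × 3600 s = 2.059 × 10^6 m³.
Over A = 34.3 km², depth = V / A = 60.0 mm.

d ≈ 60.0 mm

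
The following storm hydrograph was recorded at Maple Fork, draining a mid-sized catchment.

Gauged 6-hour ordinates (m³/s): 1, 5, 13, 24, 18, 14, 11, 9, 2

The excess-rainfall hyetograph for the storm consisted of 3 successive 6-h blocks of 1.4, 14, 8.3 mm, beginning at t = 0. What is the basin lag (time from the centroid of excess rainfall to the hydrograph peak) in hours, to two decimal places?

t_L ≈ 7.25 h

Centroid of excess rainfall: t_c = Σ P_i·t̄_i / ΣP_i = 10.7468 h (block centres at 3, 9, 15 h).
Hydrograph peak occurs at t = 18 h, so basin lag t_L = 18 − 10.7468 = 7.25 h.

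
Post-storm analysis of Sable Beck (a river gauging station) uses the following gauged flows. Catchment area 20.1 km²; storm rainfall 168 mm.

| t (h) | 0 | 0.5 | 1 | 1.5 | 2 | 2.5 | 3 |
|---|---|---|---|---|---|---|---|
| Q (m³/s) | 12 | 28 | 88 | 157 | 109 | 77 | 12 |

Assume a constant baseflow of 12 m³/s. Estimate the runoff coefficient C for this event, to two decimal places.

C ≈ 0.21

ΣQ_DR = 399.0 m³/s; V = ΣQ_DR·Δt = 7.182 × 10^5 m³.
Runoff depth d = V / A = 35.73 mm.
C = d / P = 35.73 / 168 = 0.21.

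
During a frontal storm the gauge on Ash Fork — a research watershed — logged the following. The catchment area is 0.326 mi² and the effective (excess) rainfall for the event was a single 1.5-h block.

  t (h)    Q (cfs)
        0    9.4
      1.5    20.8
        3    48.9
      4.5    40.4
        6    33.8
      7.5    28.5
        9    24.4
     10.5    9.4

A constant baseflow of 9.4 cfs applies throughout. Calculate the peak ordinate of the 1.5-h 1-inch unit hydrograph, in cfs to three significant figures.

Direct runoff: 0.0, 11.4, 39.5, 31.0, 24.4, 19.1, 15.0, 0.0 cfs; ΣQ_DR = 140.4 cfs, peak = 39.5 cfs.
Runoff depth d = ΣQ_DR·Δt / A = 140.4 × 5400 / (0.326 mi²) = 1.001 in.
The 1-inch UH is the DRH scaled by (1 in)/d, so U_p = 39.5 × 1/1.001 = 39.5 cfs.

U_p ≈ 39.5 cfs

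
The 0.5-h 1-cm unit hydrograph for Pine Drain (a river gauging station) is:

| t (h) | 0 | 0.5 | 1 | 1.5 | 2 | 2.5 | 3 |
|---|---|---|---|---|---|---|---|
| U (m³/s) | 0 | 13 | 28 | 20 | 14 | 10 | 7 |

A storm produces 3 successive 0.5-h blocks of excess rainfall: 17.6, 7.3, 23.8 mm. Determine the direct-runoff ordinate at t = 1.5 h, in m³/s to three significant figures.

Q ≈ 86.6 m³/s

By discrete convolution, Q_j = Σ (P_i / 10 mm) · U_{j−i}.
At t = 1.5 h (j=3): Q = (17.6/10)·20 + (7.3/10)·28 + (23.8/10)·13 = 86.6 m³/s.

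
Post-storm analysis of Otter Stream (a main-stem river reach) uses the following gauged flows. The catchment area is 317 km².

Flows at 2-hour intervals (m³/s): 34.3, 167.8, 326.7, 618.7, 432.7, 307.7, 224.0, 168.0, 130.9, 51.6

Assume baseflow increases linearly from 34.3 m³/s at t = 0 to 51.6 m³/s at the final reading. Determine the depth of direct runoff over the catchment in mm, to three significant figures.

Direct runoff: 0.00, 131.58, 288.56, 578.63, 390.71, 263.79, 178.17, 120.24, 81.22, 0.00 m³/s; ΣQ_DR = 2033 m³/s.
V = ΣQ_DR · Δt = 2033 × 7200 s = 1.464 × 10^7 m³.
Over A = 317 km², depth = V / A = 46.2 mm.

d ≈ 46.2 mm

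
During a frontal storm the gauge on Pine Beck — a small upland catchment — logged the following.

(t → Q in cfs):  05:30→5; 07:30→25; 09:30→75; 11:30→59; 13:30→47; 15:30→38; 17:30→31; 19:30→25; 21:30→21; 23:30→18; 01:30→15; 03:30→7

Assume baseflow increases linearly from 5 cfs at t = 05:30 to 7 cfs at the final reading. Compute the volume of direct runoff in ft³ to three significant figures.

V ≈ 2.12 × 10^6 ft³

Direct-runoff ordinates (Q − Q_b): 0.00, 19.82, 69.64, 53.45, 41.27, 32.09, 24.91, 18.73, 14.55, 11.36, 8.18, 0.00 cfs.
ΣQ_DR = 294.0 cfs.
With Δt = 2 h = 7200 s, V = ΣQ_DR · Δt = 294.0 × 7200 = 2.12 × 10^6 ft³.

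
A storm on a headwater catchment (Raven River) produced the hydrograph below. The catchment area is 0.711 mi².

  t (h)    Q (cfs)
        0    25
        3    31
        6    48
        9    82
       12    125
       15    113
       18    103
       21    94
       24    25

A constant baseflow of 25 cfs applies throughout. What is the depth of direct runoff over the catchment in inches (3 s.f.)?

d ≈ 2.75 in

Direct runoff: 0.0, 6.0, 23.0, 57.0, 100.0, 88.0, 78.0, 69.0, 0.0 cfs; ΣQ_DR = 421.0 cfs.
V = ΣQ_DR · Δt = 421.0 × 10800 s = 4.547 × 10^6 ft³.
Over A = 0.711 mi², depth = V / A = 2.75 in.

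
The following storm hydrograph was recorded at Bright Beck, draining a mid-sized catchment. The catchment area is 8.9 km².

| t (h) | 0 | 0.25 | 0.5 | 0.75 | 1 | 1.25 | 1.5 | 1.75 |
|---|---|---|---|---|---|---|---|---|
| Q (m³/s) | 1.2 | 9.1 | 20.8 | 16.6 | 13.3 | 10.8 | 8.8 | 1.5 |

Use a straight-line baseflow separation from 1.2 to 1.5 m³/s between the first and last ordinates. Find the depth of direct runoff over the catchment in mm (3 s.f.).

Direct runoff: 0.00, 7.86, 19.51, 15.27, 11.93, 9.39, 7.34, 0.00 m³/s; ΣQ_DR = 71.30 m³/s.
V = ΣQ_DR · Δt = 71.30 × 900 s = 64170 m³.
Over A = 8.9 km², depth = V / A = 7.21 mm.

d ≈ 7.21 mm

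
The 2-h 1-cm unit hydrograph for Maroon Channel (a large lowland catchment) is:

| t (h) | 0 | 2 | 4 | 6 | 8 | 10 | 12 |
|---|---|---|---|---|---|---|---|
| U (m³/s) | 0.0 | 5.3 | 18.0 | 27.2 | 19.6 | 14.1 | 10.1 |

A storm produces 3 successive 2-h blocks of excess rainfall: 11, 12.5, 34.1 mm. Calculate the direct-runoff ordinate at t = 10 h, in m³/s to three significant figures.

By discrete convolution, Q_j = Σ (P_i / 10 mm) · U_{j−i}.
At t = 10 h (j=5): Q = (11/10)·14.1 + (12.5/10)·19.6 + (34.1/10)·27.2 = 133 m³/s.

Q ≈ 133 m³/s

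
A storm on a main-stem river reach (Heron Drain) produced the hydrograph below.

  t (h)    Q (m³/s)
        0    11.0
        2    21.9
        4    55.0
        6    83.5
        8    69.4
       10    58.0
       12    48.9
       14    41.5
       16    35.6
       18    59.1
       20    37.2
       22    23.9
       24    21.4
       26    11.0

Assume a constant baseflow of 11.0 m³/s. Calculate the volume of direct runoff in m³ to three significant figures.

V ≈ 3.05 × 10^6 m³

Direct-runoff ordinates (Q − Q_b): 0.0, 10.9, 44.0, 72.5, 58.4, 47.0, 37.9, 30.5, 24.6, 48.1, 26.2, 12.9, 10.4, 0.0 m³/s.
ΣQ_DR = 423.4 m³/s.
With Δt = 2 h = 7200 s, V = ΣQ_DR · Δt = 423.4 × 7200 = 3.05 × 10^6 m³.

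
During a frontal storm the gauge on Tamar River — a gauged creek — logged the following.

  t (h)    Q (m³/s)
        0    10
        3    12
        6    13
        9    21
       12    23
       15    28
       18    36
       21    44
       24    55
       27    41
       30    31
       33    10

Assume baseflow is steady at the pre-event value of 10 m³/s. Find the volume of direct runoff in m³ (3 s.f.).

V ≈ 2.20 × 10^6 m³

Direct-runoff ordinates (Q − Q_b): 0.0, 2.0, 3.0, 11.0, 13.0, 18.0, 26.0, 34.0, 45.0, 31.0, 21.0, 0.0 m³/s.
ΣQ_DR = 204.0 m³/s.
With Δt = 3 h = 10800 s, V = ΣQ_DR · Δt = 204.0 × 10800 = 2.20 × 10^6 m³.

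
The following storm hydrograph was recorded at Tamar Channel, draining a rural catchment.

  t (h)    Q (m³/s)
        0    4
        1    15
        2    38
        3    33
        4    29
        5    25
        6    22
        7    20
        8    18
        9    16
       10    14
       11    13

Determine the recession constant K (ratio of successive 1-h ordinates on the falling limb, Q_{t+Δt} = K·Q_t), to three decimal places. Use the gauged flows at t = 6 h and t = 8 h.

Using the recession-limb readings at t = 6 h and t = 8 h: Q falls from 22 to 18 m³/s over 2 intervals.
K = (Q₂/Q₁)^(1/2) = (18/22)^(1/2) = 0.905.

K ≈ 0.905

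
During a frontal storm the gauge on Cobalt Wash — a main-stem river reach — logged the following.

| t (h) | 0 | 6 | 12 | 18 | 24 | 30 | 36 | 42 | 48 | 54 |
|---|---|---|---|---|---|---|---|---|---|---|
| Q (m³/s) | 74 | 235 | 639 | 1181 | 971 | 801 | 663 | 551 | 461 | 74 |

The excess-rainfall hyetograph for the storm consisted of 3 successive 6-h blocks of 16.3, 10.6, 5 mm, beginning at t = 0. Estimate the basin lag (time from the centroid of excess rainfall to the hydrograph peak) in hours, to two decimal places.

t_L ≈ 11.13 h

Centroid of excess rainfall: t_c = Σ P_i·t̄_i / ΣP_i = 6.8746 h (block centres at 3, 9, 15 h).
Hydrograph peak occurs at t = 18 h, so basin lag t_L = 18 − 6.8746 = 11.13 h.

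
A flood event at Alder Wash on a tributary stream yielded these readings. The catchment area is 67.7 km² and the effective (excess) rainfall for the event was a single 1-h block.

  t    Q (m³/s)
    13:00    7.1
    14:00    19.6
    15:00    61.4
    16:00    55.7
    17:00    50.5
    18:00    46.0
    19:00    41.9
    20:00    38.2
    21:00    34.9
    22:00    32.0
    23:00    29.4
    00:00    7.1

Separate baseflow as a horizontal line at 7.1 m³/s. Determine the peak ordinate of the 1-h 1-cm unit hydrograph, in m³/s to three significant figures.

U_p ≈ 30.2 m³/s

Direct runoff: 0.0, 12.5, 54.3, 48.6, 43.4, 38.9, 34.8, 31.1, 27.8, 24.9, 22.3, 0.0 m³/s; ΣQ_DR = 338.6 m³/s, peak = 54.3 m³/s.
Runoff depth d = ΣQ_DR·Δt / A = 338.6 × 3600 / (67.7 km²) = 18.01 mm.
The 1-cm UH is the DRH scaled by (10 mm)/d, so U_p = 54.3 × 10/18.01 = 30.2 m³/s.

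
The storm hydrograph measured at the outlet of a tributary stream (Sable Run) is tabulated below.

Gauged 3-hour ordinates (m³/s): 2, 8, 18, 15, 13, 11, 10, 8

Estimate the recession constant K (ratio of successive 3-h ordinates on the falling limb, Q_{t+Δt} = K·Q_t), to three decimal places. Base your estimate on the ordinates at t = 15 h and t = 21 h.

Using the recession-limb readings at t = 15 h and t = 21 h: Q falls from 11 to 8 m³/s over 2 intervals.
K = (Q₂/Q₁)^(1/2) = (8/11)^(1/2) = 0.853.

K ≈ 0.853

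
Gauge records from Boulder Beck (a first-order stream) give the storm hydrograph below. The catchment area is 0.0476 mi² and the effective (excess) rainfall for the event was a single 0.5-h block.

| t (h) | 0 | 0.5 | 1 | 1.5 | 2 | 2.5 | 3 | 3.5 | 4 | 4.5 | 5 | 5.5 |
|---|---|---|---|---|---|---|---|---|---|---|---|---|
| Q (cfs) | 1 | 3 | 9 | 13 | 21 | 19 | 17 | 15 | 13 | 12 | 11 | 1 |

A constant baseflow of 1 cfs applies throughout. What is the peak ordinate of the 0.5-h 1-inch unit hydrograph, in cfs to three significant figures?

Direct runoff: 0.0, 2.0, 8.0, 12.0, 20.0, 18.0, 16.0, 14.0, 12.0, 11.0, 10.0, 0.0 cfs; ΣQ_DR = 123.0 cfs, peak = 20.0 cfs.
Runoff depth d = ΣQ_DR·Δt / A = 123.0 × 1800 / (0.0476 mi²) = 2.002 in.
The 1-inch UH is the DRH scaled by (1 in)/d, so U_p = 20.0 × 1/2.002 = 9.99 cfs.

U_p ≈ 9.99 cfs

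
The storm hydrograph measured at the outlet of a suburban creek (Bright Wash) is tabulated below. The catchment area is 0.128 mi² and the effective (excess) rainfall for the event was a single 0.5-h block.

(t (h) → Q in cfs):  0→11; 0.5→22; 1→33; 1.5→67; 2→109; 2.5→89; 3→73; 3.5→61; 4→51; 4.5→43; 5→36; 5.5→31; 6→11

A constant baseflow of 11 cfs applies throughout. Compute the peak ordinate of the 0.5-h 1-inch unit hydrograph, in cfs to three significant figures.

Direct runoff: 0.0, 11.0, 22.0, 56.0, 98.0, 78.0, 62.0, 50.0, 40.0, 32.0, 25.0, 20.0, 0.0 cfs; ΣQ_DR = 494.0 cfs, peak = 98.0 cfs.
Runoff depth d = ΣQ_DR·Δt / A = 494.0 × 1800 / (0.128 mi²) = 2.990 in.
The 1-inch UH is the DRH scaled by (1 in)/d, so U_p = 98.0 × 1/2.990 = 32.8 cfs.

U_p ≈ 32.8 cfs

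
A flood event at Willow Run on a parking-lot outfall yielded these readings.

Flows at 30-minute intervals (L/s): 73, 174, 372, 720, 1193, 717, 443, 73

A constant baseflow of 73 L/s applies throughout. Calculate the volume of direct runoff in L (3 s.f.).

V ≈ 5.73 × 10^6 L

Direct-runoff ordinates (Q − Q_b): 0.0, 101.0, 299.0, 647.0, 1120.0, 644.0, 370.0, 0.0 L/s.
ΣQ_DR = 3181 L/s.
With Δt = 0.5 h = 1800 s, V = ΣQ_DR · Δt = 3181 × 1800 = 5.73 × 10^6 L.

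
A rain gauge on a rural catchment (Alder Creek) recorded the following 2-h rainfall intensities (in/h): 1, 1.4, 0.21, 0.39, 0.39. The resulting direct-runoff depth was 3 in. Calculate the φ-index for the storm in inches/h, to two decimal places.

Only the 2 blocks with intensity above φ contribute runoff: 1, 1.4 in/h.
Σ(I−φ)·Δt = d  ⇒  (1+1.4 − 2φ)·2 = 3
φ = (2.400 − 3/2) / 2 = 0.45 in/h.

φ ≈ 0.45 in/h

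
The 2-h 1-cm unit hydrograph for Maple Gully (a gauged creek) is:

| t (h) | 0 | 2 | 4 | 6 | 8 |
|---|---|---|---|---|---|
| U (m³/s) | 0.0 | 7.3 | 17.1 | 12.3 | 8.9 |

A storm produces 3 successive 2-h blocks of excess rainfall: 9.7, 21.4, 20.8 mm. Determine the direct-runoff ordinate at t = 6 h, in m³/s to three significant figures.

Q ≈ 63.7 m³/s

By discrete convolution, Q_j = Σ (P_i / 10 mm) · U_{j−i}.
At t = 6 h (j=3): Q = (9.7/10)·12.3 + (21.4/10)·17.1 + (20.8/10)·7.3 = 63.7 m³/s.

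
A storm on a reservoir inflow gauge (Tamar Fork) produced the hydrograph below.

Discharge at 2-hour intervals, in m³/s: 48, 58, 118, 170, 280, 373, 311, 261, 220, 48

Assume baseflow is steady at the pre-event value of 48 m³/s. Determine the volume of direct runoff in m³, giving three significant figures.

Direct-runoff ordinates (Q − Q_b): 0.0, 10.0, 70.0, 122.0, 232.0, 325.0, 263.0, 213.0, 172.0, 0.0 m³/s.
ΣQ_DR = 1407 m³/s.
With Δt = 2 h = 7200 s, V = ΣQ_DR · Δt = 1407 × 7200 = 1.01 × 10^7 m³.

V ≈ 1.01 × 10^7 m³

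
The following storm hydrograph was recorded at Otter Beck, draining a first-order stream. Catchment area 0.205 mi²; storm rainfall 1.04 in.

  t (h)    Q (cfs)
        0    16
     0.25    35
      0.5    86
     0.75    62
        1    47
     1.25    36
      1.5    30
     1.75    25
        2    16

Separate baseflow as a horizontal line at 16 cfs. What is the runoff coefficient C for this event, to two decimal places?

ΣQ_DR = 209.0 cfs; V = ΣQ_DR·Δt = 1.881 × 10^5 ft³.
Runoff depth d = V / A = 0.3950 in.
C = d / P = 0.3950 / 1.04 = 0.38.

C ≈ 0.38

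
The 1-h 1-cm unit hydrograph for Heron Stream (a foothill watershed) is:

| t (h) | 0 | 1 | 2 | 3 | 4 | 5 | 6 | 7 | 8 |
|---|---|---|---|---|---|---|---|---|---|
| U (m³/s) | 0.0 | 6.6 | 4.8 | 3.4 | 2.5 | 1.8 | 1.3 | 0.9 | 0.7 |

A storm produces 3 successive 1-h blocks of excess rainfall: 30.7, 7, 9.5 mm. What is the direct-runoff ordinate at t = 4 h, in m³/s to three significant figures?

By discrete convolution, Q_j = Σ (P_i / 10 mm) · U_{j−i}.
At t = 4 h (j=4): Q = (30.7/10)·2.5 + (7/10)·3.4 + (9.5/10)·4.8 = 14.6 m³/s.

Q ≈ 14.6 m³/s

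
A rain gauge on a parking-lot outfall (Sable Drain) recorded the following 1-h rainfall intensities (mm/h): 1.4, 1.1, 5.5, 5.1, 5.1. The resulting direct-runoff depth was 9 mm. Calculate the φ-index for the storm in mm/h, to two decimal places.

Only the 3 blocks with intensity above φ contribute runoff: 5.5, 5.1, 5.1 mm/h.
Σ(I−φ)·Δt = d  ⇒  (5.5+5.1+5.1 − 3φ)·1 = 9
φ = (15.70 − 9/1) / 3 = 2.23 mm/h.

φ ≈ 2.23 mm/h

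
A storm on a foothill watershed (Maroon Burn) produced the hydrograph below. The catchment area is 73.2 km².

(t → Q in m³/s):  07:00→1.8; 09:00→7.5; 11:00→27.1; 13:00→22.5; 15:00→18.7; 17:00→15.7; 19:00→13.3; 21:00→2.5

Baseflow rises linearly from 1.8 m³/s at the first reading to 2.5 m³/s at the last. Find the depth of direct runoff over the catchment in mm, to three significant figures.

Direct runoff: 0.00, 5.60, 25.10, 20.40, 16.50, 13.40, 10.90, 0.00 m³/s; ΣQ_DR = 91.90 m³/s.
V = ΣQ_DR · Δt = 91.90 × 7200 s = 6.617 × 10^5 m³.
Over A = 73.2 km², depth = V / A = 9.04 mm.

d ≈ 9.04 mm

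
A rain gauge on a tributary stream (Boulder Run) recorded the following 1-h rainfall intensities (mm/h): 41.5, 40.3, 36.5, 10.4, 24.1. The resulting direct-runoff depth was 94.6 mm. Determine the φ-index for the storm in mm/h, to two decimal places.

Only the 4 blocks with intensity above φ contribute runoff: 41.5, 40.3, 36.5, 24.1 mm/h.
Σ(I−φ)·Δt = d  ⇒  (41.5+40.3+36.5+24.1 − 4φ)·1 = 94.6
φ = (142.4 − 94.6/1) / 4 = 11.95 mm/h.

φ ≈ 11.95 mm/h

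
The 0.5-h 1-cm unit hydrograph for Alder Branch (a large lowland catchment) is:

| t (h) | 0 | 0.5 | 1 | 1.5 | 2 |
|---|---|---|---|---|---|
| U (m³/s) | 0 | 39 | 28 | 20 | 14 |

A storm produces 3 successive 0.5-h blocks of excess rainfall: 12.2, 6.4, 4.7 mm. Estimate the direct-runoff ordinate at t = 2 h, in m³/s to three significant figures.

Q ≈ 43.0 m³/s

By discrete convolution, Q_j = Σ (P_i / 10 mm) · U_{j−i}.
At t = 2 h (j=4): Q = (12.2/10)·14 + (6.4/10)·20 + (4.7/10)·28 = 43.0 m³/s.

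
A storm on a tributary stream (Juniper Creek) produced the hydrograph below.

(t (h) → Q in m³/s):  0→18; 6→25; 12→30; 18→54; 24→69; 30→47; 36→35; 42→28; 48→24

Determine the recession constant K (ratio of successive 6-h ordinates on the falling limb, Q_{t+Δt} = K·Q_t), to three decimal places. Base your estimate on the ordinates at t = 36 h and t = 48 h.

K ≈ 0.828

Using the recession-limb readings at t = 36 h and t = 48 h: Q falls from 35 to 24 m³/s over 2 intervals.
K = (Q₂/Q₁)^(1/2) = (24/35)^(1/2) = 0.828.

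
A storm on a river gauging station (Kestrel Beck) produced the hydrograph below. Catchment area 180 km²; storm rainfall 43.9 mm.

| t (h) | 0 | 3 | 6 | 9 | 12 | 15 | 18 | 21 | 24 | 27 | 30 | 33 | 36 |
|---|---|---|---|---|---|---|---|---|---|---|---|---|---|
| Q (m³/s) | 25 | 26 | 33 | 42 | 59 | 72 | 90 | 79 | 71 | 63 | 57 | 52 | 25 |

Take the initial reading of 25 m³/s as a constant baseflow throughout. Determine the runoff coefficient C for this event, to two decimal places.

ΣQ_DR = 369.0 m³/s; V = ΣQ_DR·Δt = 3.985 × 10^6 m³.
Runoff depth d = V / A = 22.14 mm.
C = d / P = 22.14 / 43.9 = 0.50.

C ≈ 0.50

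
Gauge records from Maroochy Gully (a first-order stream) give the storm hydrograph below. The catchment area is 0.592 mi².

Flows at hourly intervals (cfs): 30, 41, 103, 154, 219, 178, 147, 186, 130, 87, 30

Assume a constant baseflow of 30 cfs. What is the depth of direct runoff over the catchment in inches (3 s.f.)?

d ≈ 2.55 in

Direct runoff: 0.0, 11.0, 73.0, 124.0, 189.0, 148.0, 117.0, 156.0, 100.0, 57.0, 0.0 cfs; ΣQ_DR = 975.0 cfs.
V = ΣQ_DR · Δt = 975.0 × 3600 s = 3.510 × 10^6 ft³.
Over A = 0.592 mi², depth = V / A = 2.55 in.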